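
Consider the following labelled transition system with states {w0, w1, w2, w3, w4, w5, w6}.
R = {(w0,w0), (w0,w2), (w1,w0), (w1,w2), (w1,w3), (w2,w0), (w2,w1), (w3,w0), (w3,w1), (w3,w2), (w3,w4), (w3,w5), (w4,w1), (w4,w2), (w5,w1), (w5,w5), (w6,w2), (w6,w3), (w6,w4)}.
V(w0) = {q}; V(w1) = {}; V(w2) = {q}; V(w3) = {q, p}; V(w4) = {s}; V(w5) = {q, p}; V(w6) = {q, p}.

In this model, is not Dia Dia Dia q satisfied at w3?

At w3: Dia Dia Dia q is true, so not Dia Dia Dia q is false.
  At w3: Dia Dia Dia q requires Dia Dia q at some successor in {w0, w1, w2, w4, w5}.
    Dia Dia q holds at w0, so Dia Dia Dia q is true at w3.
      At w0: Dia Dia q requires Dia q at some successor in {w0, w2}.
        Dia q holds at w0, so Dia Dia q is true at w0.

No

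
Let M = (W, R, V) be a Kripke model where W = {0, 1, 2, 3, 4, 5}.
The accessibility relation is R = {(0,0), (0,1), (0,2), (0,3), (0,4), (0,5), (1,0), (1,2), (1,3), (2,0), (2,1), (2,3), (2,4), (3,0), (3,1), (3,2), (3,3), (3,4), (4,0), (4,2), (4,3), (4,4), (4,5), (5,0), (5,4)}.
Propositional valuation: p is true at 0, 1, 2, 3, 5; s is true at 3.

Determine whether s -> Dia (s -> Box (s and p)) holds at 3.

Yes

At 3: s is true, Dia (s -> Box (s and p)) is true, so s -> Dia (s -> Box (s and p)) is true.
  At 3: Dia (s -> Box (s and p)) requires s -> Box (s and p) at some successor in {0, 1, 2, 3, 4}.
    s -> Box (s and p) holds at 0, so Dia (s -> Box (s and p)) is true at 3.
      At 0: s is false, Box (s and p) is false, so s -> Box (s and p) is true.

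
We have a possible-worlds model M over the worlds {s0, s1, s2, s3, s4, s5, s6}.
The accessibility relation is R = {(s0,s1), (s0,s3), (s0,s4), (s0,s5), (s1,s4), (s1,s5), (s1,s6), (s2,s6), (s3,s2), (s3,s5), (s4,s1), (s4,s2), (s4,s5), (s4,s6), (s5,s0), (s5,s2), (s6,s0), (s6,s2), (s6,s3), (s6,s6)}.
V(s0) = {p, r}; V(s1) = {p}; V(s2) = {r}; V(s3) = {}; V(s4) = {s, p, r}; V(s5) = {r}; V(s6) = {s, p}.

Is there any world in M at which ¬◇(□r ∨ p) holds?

No

Recall that □ψ holds at a world iff ψ holds at every accessible world, and ◇ψ holds iff ψ holds at some accessible world.
Let φ = ¬◇(□r ∨ p). Evaluate φ at each world:
  s0 (successors {s1, s3, s4, s5}): φ is false.
  s1 (successors {s4, s5, s6}): φ is false.
  s2 (successors {s6}): φ is false.
  s3 (successors {s2, s5}): φ is false.
  s4 (successors {s1, s2, s5, s6}): φ is false.
  s5 (successors {s0, s2}): φ is false.
  s6 (successors {s0, s2, s3, s6}): φ is false.
For instance, at s1:
  At s1: ◇(□r ∨ p) is true, so ¬◇(□r ∨ p) is false.
    At s1: ◇(□r ∨ p) requires □r ∨ p at some successor in {s4, s5, s6}.
      □r ∨ p holds at s4, so ◇(□r ∨ p) is true at s1.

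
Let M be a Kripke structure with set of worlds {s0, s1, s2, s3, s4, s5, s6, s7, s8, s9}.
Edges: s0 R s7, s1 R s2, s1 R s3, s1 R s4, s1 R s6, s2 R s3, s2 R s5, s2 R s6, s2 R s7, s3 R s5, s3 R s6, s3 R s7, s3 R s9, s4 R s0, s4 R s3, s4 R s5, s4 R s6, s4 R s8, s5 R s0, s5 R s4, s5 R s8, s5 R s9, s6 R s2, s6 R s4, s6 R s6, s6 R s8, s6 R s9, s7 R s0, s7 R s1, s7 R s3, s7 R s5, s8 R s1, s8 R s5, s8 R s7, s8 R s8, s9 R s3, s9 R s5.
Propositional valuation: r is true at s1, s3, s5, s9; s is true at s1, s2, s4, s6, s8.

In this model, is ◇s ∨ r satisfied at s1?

Recall that ◇ψ holds at a world iff ψ holds at some accessible world.
At s1: ◇s is true, r is true, so ◇s ∨ r is true.
  At s1: ◇s requires s at some successor in {s2, s3, s4, s6}.
    s holds at s2, so ◇s is true at s1.

Yes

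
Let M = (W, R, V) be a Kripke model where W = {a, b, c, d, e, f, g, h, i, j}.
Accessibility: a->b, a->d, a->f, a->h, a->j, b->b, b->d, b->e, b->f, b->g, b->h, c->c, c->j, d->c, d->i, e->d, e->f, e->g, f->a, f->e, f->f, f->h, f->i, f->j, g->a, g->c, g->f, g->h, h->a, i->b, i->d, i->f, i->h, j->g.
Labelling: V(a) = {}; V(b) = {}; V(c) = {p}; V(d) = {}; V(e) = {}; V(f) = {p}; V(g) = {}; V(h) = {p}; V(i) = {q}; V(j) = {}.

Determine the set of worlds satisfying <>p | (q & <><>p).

a, b, c, d, e, f, g, i

Let φ = <>p | (q & <><>p). Evaluate φ at each world:
  a (successors {b, d, f, h, j}): φ is true.
  b (successors {b, d, e, f, g, h}): φ is true.
  c (successors {c, j}): φ is true.
  d (successors {c, i}): φ is true.
  e (successors {d, f, g}): φ is true.
  f (successors {a, e, f, h, i, j}): φ is true.
  g (successors {a, c, f, h}): φ is true.
  h (successors {a}): φ is false.
  i (successors {b, d, f, h}): φ is true.
  j (successors {g}): φ is false.
For instance, at g:
  At g: <>p is true, q & <><>p is false, so <>p | (q & <><>p) is true.
    At g: <>p requires p at some successor in {a, c, f, h}.
      p holds at c, so <>p is true at g.
    At g: q is false, <><>p is true, so q & <><>p is false.
      At g: <><>p requires <>p at some successor in {a, c, f, h}.
        <>p holds at a, so <><>p is true at g.
Satisfying worlds: {a, b, c, d, e, f, g, i}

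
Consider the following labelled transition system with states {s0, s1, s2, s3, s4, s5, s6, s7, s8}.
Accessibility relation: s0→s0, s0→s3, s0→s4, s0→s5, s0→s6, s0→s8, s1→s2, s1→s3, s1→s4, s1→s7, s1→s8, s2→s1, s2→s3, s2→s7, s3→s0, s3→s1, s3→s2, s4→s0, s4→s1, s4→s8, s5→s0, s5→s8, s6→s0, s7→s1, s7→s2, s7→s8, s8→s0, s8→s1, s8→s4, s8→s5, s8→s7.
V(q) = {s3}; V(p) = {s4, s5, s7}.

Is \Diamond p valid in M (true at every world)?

No

Recall that \Diamond ψ holds at a world iff ψ holds at some accessible world.
Let φ = \Diamond p. Evaluate φ at each world:
  s0 (successors {s0, s3, s4, s5, s6, s8}): φ is true.
  s1 (successors {s2, s3, s4, s7, s8}): φ is true.
  s2 (successors {s1, s3, s7}): φ is true.
  s3 (successors {s0, s1, s2}): φ is false.
  s4 (successors {s0, s1, s8}): φ is false.
  s5 (successors {s0, s8}): φ is false.
  s6 (successors {s0}): φ is false.
  s7 (successors {s1, s2, s8}): φ is false.
  s8 (successors {s0, s1, s4, s5, s7}): φ is true.
Detail at s3 (counterexample):
  At s3: \Diamond p requires p at some successor in {s0, s1, s2}.
    At s0: p is false.
    At s1: p is false.
    At s2: p is false.
  So \Diamond p is false at s3.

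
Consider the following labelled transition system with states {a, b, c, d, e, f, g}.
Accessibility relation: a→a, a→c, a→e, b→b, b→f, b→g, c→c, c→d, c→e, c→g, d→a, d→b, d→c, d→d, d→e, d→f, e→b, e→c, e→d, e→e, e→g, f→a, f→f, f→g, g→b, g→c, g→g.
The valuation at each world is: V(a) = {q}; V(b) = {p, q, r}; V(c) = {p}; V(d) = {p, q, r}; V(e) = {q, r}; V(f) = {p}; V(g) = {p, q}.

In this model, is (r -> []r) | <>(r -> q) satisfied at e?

Yes

Recall that []ψ holds at a world iff ψ holds at every accessible world, and <>ψ holds iff ψ holds at some accessible world.
At e: r -> []r is false, <>(r -> q) is true, so (r -> []r) | <>(r -> q) is true.
  At e: r is true, []r is false, so r -> []r is false.
    At e: []r requires r at every successor {b, c, d, e, g}.
      r fails at c, so []r is false at e.
  At e: <>(r -> q) requires r -> q at some successor in {b, c, d, e, g}.
    r -> q holds at b, so <>(r -> q) is true at e.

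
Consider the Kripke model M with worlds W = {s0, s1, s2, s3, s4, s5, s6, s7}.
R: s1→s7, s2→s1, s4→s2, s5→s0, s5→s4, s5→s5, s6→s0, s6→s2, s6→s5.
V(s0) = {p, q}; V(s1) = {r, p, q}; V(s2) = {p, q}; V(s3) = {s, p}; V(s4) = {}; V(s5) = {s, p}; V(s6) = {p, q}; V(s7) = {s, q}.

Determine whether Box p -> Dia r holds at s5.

Recall that Box ψ holds at a world iff ψ holds at every accessible world, and Dia ψ holds iff ψ holds at some accessible world.
At s5: Box p is false, Dia r is false, so Box p -> Dia r is true.
  At s5: Box p requires p at every successor {s0, s4, s5}.
    p fails at s4, so Box p is false at s5.
  At s5: Dia r requires r at some successor in {s0, s4, s5}.
    At s0: r is false.
    At s4: r is false.
    At s5: r is false.
  So Dia r is false at s5.

Yes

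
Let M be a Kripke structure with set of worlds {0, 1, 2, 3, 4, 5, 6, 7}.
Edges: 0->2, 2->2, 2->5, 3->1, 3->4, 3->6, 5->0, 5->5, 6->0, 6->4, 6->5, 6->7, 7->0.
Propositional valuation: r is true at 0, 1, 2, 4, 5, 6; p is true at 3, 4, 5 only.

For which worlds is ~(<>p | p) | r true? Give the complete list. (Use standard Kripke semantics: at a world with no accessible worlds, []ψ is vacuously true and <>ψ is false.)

Let φ = ~(<>p | p) | r. Evaluate φ at each world:
  0 (successors {2}): φ is true.
  1 (successors ∅): φ is true.
  2 (successors {2, 5}): φ is true.
  3 (successors {1, 4, 6}): φ is false.
  4 (successors ∅): φ is true.
  5 (successors {0, 5}): φ is true.
  6 (successors {0, 4, 5, 7}): φ is true.
  7 (successors {0}): φ is true.
For instance, at 6:
  At 6: ~(<>p | p) is false, r is true, so ~(<>p | p) | r is true.
    At 6: <>p | p is true, so ~(<>p | p) is false.
      At 6: <>p is true, p is false, so <>p | p is true.
Satisfying worlds: {0, 1, 2, 4, 5, 6, 7}

0, 1, 2, 4, 5, 6, 7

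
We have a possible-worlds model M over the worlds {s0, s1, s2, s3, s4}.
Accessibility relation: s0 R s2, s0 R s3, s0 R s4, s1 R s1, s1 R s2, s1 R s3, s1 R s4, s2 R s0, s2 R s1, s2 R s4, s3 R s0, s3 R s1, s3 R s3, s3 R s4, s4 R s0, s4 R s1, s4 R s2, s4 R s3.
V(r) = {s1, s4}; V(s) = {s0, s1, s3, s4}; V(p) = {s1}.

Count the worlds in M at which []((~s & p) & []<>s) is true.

Let φ = []((~s & p) & []<>s). Evaluate φ at each world:
  s0 (successors {s2, s3, s4}): φ is false.
  s1 (successors {s1, s2, s3, s4}): φ is false.
  s2 (successors {s0, s1, s4}): φ is false.
  s3 (successors {s0, s1, s3, s4}): φ is false.
  s4 (successors {s0, s1, s2, s3}): φ is false.
For instance, at s1:
  At s1: []((~s & p) & []<>s) requires (~s & p) & []<>s at every successor {s1, s2, s3, s4}.
    (~s & p) & []<>s fails at s1, so []((~s & p) & []<>s) is false at s1.
      At s1: ~s & p is false, []<>s is true, so (~s & p) & []<>s is false.
Satisfying worlds: none.

0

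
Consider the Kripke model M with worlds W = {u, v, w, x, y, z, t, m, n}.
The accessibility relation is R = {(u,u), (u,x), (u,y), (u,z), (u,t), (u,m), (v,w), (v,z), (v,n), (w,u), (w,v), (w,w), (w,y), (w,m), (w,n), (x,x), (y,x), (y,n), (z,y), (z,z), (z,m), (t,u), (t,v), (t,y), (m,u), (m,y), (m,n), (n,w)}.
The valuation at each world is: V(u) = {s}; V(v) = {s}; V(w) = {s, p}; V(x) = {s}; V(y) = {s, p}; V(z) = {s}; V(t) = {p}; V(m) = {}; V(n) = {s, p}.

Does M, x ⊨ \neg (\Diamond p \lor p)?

At x: \Diamond p \lor p is false, so \neg (\Diamond p \lor p) is true.
  At x: \Diamond p is false, p is false, so \Diamond p \lor p is false.
    At x: \Diamond p requires p at some successor in {x}.
      At x: p is false.
    So \Diamond p is false at x.

Yes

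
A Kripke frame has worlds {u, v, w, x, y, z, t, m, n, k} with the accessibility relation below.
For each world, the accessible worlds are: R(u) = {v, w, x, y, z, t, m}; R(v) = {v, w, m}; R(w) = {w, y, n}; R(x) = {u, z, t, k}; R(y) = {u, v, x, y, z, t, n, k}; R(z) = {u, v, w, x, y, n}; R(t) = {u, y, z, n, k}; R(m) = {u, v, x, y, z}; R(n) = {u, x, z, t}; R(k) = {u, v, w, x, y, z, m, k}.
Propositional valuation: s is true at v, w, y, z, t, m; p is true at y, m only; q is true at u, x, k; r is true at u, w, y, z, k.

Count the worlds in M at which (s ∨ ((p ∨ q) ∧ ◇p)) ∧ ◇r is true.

Recall that ◇ψ holds at a world iff ψ holds at some accessible world.
Let φ = (s ∨ ((p ∨ q) ∧ ◇p)) ∧ ◇r. Evaluate φ at each world:
  u (successors {v, w, x, y, z, t, m}): φ is true.
  v (successors {v, w, m}): φ is true.
  w (successors {w, y, n}): φ is true.
  x (successors {u, z, t, k}): φ is false.
  y (successors {u, v, x, y, z, t, n, k}): φ is true.
  z (successors {u, v, w, x, y, n}): φ is true.
  t (successors {u, y, z, n, k}): φ is true.
  m (successors {u, v, x, y, z}): φ is true.
  n (successors {u, x, z, t}): φ is false.
  k (successors {u, v, w, x, y, z, m, k}): φ is true.
For instance, at k:
  At k: s ∨ ((p ∨ q) ∧ ◇p) is true, ◇r is true, so (s ∨ ((p ∨ q) ∧ ◇p)) ∧ ◇r is true.
    At k: s is false, (p ∨ q) ∧ ◇p is true, so s ∨ ((p ∨ q) ∧ ◇p) is true.
      At k: p ∨ q is true, ◇p is true, so (p ∨ q) ∧ ◇p is true.
    At k: ◇r requires r at some successor in {u, v, w, x, y, z, m, k}.
      r holds at u, so ◇r is true at k.
Satisfying worlds: {u, v, w, y, z, t, m, k}

8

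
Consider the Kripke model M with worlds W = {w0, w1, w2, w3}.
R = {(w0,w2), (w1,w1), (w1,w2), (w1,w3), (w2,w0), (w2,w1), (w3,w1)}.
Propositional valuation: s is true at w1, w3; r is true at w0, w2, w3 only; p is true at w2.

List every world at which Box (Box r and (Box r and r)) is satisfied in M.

none

Let φ = Box (Box r and (Box r and r)). Evaluate φ at each world:
  w0 (successors {w2}): φ is false.
  w1 (successors {w1, w2, w3}): φ is false.
  w2 (successors {w0, w1}): φ is false.
  w3 (successors {w1}): φ is false.
For instance, at w3:
  At w3: Box (Box r and (Box r and r)) requires Box r and (Box r and r) at every successor {w1}.
    Box r and (Box r and r) fails at w1, so Box (Box r and (Box r and r)) is false at w3.
      At w1: Box r is false, Box r and r is false, so Box r and (Box r and r) is false.
Satisfying worlds: none.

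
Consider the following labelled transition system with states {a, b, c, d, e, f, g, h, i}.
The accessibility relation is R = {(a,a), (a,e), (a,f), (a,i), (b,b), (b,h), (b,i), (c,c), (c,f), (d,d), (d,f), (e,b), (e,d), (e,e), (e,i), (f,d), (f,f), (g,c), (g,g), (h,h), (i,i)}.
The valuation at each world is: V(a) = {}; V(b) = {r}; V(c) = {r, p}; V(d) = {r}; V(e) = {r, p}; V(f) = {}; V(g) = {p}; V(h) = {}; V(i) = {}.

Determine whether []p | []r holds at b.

No

Recall that []ψ holds at a world iff ψ holds at every accessible world, and <>ψ holds iff ψ holds at some accessible world.
At b: []p is false, []r is false, so []p | []r is false.
  At b: []p requires p at every successor {b, h, i}.
    p fails at b, so []p is false at b.
  At b: []r requires r at every successor {b, h, i}.
    r fails at h, so []r is false at b.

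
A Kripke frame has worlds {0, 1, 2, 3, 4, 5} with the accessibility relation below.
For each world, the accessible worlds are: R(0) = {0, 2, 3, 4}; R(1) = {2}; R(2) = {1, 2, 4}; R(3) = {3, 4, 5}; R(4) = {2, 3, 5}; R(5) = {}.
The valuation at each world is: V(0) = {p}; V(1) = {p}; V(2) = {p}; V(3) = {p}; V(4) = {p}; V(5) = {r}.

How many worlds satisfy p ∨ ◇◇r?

Let φ = p ∨ ◇◇r. Evaluate φ at each world:
  0 (successors {0, 2, 3, 4}): φ is true.
  1 (successors {2}): φ is true.
  2 (successors {1, 2, 4}): φ is true.
  3 (successors {3, 4, 5}): φ is true.
  4 (successors {2, 3, 5}): φ is true.
  5 (successors ∅): φ is false.
For instance, at 3:
  At 3: p is true, ◇◇r is true, so p ∨ ◇◇r is true.
    At 3: ◇◇r requires ◇r at some successor in {3, 4, 5}.
      ◇r holds at 3, so ◇◇r is true at 3.
Satisfying worlds: {0, 1, 2, 3, 4}

5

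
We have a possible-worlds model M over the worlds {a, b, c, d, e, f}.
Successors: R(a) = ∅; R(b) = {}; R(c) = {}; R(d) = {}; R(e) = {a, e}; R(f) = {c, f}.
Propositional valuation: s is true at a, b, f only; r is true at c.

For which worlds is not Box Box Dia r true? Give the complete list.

Recall that Box ψ holds at a world iff ψ holds at every accessible world, and Dia ψ holds iff ψ holds at some accessible world.
Let φ = not Box Box Dia r. Evaluate φ at each world:
  a (successors ∅): φ is false.
  b (successors ∅): φ is false.
  c (successors ∅): φ is false.
  d (successors ∅): φ is false.
  e (successors {a, e}): φ is true.
  f (successors {c, f}): φ is true.
For instance, at f:
  At f: Box Box Dia r is false, so not Box Box Dia r is true.
    At f: Box Box Dia r requires Box Dia r at every successor {c, f}.
      Box Dia r fails at f, so Box Box Dia r is false at f.
Satisfying worlds: {e, f}

e, f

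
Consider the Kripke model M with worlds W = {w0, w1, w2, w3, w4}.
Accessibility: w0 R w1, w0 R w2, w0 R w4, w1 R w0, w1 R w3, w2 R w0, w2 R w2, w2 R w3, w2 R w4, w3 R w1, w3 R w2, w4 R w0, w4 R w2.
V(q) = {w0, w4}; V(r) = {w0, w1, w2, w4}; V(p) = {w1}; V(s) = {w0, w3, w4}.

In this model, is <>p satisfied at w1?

No

At w1: <>p requires p at some successor in {w0, w3}.
  At w0: p is false.
  At w3: p is false.
So <>p is false at w1.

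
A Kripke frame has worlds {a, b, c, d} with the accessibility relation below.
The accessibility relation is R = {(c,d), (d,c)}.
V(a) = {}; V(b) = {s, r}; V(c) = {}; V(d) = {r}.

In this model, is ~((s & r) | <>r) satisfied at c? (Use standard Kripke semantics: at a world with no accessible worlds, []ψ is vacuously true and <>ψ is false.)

No

At c: (s & r) | <>r is true, so ~((s & r) | <>r) is false.
  At c: s & r is false, <>r is true, so (s & r) | <>r is true.
    At c: <>r requires r at some successor in {d}.
      r holds at d, so <>r is true at c.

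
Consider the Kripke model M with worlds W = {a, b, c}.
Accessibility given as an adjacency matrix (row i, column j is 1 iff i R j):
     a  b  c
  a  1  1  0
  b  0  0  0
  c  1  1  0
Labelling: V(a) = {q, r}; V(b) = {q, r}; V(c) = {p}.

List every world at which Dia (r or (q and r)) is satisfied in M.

Recall that Dia ψ holds at a world iff ψ holds at some accessible world.
Let φ = Dia (r or (q and r)). Evaluate φ at each world:
  a (successors {a, b}): φ is true.
  b (successors ∅): φ is false.
  c (successors {a, b}): φ is true.
For instance, at a:
  At a: Dia (r or (q and r)) requires r or (q and r) at some successor in {a, b}.
    r or (q and r) holds at a, so Dia (r or (q and r)) is true at a.
Satisfying worlds: {a, c}

a, c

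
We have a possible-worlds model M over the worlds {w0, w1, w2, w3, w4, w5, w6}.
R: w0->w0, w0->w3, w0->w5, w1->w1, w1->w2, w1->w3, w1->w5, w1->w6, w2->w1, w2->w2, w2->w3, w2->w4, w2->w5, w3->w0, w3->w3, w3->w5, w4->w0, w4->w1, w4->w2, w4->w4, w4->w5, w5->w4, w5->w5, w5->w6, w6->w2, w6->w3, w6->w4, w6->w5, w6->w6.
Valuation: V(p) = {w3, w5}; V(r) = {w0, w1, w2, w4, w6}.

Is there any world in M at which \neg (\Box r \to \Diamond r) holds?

No

Recall that \Box ψ holds at a world iff ψ holds at every accessible world, and \Diamond ψ holds iff ψ holds at some accessible world.
Let φ = \neg (\Box r \to \Diamond r). Evaluate φ at each world:
  w0 (successors {w0, w3, w5}): φ is false.
  w1 (successors {w1, w2, w3, w5, w6}): φ is false.
  w2 (successors {w1, w2, w3, w4, w5}): φ is false.
  w3 (successors {w0, w3, w5}): φ is false.
  w4 (successors {w0, w1, w2, w4, w5}): φ is false.
  w5 (successors {w4, w5, w6}): φ is false.
  w6 (successors {w2, w3, w4, w5, w6}): φ is false.
For instance, at w0:
  At w0: \Box r \to \Diamond r is true, so \neg (\Box r \to \Diamond r) is false.
    At w0: \Box r is false, \Diamond r is true, so \Box r \to \Diamond r is true.
      At w0: \Box r requires r at every successor {w0, w3, w5}.
        r fails at w3, so \Box r is false at w0.
      At w0: \Diamond r requires r at some successor in {w0, w3, w5}.
        r holds at w0, so \Diamond r is true at w0.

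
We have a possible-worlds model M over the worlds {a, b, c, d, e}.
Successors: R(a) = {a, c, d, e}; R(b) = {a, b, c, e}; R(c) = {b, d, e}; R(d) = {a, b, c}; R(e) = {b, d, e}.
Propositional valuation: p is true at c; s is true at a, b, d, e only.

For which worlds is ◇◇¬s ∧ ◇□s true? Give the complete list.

a, b, c, d, e

Recall that □ψ holds at a world iff ψ holds at every accessible world, and ◇ψ holds iff ψ holds at some accessible world.
Let φ = ◇◇¬s ∧ ◇□s. Evaluate φ at each world:
  a (successors {a, c, d, e}): φ is true.
  b (successors {a, b, c, e}): φ is true.
  c (successors {b, d, e}): φ is true.
  d (successors {a, b, c}): φ is true.
  e (successors {b, d, e}): φ is true.
For instance, at d:
  At d: ◇◇¬s is true, ◇□s is true, so ◇◇¬s ∧ ◇□s is true.
    At d: ◇◇¬s requires ◇¬s at some successor in {a, b, c}.
      ◇¬s holds at a, so ◇◇¬s is true at d.
    At d: ◇□s requires □s at some successor in {a, b, c}.
      □s holds at c, so ◇□s is true at d.
Satisfying worlds: {a, b, c, d, e}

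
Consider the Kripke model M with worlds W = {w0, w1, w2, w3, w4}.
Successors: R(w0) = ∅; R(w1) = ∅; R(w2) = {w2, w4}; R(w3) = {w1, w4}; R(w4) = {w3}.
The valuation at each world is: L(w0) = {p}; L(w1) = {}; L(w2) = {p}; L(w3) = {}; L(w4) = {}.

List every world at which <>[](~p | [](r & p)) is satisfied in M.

Recall that []ψ holds at a world iff ψ holds at every accessible world, and <>ψ holds iff ψ holds at some accessible world.
Let φ = <>[](~p | [](r & p)). Evaluate φ at each world:
  w0 (successors ∅): φ is false.
  w1 (successors ∅): φ is false.
  w2 (successors {w2, w4}): φ is true.
  w3 (successors {w1, w4}): φ is true.
  w4 (successors {w3}): φ is true.
For instance, at w2:
  At w2: <>[](~p | [](r & p)) requires [](~p | [](r & p)) at some successor in {w2, w4}.
    [](~p | [](r & p)) holds at w4, so <>[](~p | [](r & p)) is true at w2.
      At w4: [](~p | [](r & p)) requires ~p | [](r & p) at every successor {w3}.
        At w3: ~p | [](r & p) is true.
      So [](~p | [](r & p)) is true at w4.
Satisfying worlds: {w2, w3, w4}

w2, w3, w4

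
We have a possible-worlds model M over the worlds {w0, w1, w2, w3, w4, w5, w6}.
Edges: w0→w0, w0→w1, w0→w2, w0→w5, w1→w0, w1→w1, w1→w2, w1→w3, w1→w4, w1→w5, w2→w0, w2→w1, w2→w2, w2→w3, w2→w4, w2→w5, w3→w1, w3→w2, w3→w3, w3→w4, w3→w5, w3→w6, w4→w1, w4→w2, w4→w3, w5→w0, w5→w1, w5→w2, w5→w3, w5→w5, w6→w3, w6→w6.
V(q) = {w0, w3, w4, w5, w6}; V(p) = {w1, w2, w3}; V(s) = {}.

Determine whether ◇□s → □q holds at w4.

Yes

At w4: ◇□s is false, □q is false, so ◇□s → □q is true.
  At w4: ◇□s requires □s at some successor in {w1, w2, w3}.
    At w1: □s is false.
    At w2: □s is false.
    At w3: □s is false.
  So ◇□s is false at w4.
  At w4: □q requires q at every successor {w1, w2, w3}.
    q fails at w1, so □q is false at w4.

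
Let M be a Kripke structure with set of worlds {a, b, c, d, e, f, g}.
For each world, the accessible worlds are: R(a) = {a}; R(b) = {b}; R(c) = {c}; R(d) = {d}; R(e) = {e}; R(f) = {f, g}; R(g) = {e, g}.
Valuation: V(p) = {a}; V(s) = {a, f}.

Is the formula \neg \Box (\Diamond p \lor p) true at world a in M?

At a: \Box (\Diamond p \lor p) is true, so \neg \Box (\Diamond p \lor p) is false.
  At a: \Box (\Diamond p \lor p) requires \Diamond p \lor p at every successor {a}.
      At a: \Diamond p is true, p is true, so \Diamond p \lor p is true.
  So \Box (\Diamond p \lor p) is true at a.

No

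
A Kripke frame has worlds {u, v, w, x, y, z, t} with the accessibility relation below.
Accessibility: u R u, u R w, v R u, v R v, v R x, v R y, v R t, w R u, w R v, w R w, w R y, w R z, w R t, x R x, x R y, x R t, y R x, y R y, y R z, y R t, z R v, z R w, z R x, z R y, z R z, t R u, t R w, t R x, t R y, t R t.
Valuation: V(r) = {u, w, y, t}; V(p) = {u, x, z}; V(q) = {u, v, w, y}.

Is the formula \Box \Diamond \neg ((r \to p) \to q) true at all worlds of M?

Recall that \Box ψ holds at a world iff ψ holds at every accessible world, and \Diamond ψ holds iff ψ holds at some accessible world.
Let φ = \Box \Diamond \neg ((r \to p) \to q). Evaluate φ at each world:
  u (successors {u, w}): φ is false.
  v (successors {u, v, x, y, t}): φ is false.
  w (successors {u, v, w, y, z, t}): φ is false.
  x (successors {x, y, t}): φ is true.
  y (successors {x, y, z, t}): φ is true.
  z (successors {v, w, x, y, z}): φ is true.
  t (successors {u, w, x, y, t}): φ is false.
Detail at u (counterexample):
  At u: \Box \Diamond \neg ((r \to p) \to q) requires \Diamond \neg ((r \to p) \to q) at every successor {u, w}.
    \Diamond \neg ((r \to p) \to q) fails at u, so \Box \Diamond \neg ((r \to p) \to q) is false at u.
      At u: \Diamond \neg ((r \to p) \to q) requires \neg ((r \to p) \to q) at some successor in {u, w}.
        At u: \neg ((r \to p) \to q) is false.
        At w: \neg ((r \to p) \to q) is false.
      So \Diamond \neg ((r \to p) \to q) is false at u.

No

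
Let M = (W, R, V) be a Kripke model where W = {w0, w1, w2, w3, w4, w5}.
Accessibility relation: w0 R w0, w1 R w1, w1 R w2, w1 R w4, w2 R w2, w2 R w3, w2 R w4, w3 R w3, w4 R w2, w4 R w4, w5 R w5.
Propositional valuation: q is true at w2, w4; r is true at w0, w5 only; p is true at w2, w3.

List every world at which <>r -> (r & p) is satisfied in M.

w1, w2, w3, w4

Let φ = <>r -> (r & p). Evaluate φ at each world:
  w0 (successors {w0}): φ is false.
  w1 (successors {w1, w2, w4}): φ is true.
  w2 (successors {w2, w3, w4}): φ is true.
  w3 (successors {w3}): φ is true.
  w4 (successors {w2, w4}): φ is true.
  w5 (successors {w5}): φ is false.
For instance, at w1:
  At w1: <>r is false, r & p is false, so <>r -> (r & p) is true.
    At w1: <>r requires r at some successor in {w1, w2, w4}.
      At w1: r is false.
      At w2: r is false.
      At w4: r is false.
    So <>r is false at w1.
Satisfying worlds: {w1, w2, w3, w4}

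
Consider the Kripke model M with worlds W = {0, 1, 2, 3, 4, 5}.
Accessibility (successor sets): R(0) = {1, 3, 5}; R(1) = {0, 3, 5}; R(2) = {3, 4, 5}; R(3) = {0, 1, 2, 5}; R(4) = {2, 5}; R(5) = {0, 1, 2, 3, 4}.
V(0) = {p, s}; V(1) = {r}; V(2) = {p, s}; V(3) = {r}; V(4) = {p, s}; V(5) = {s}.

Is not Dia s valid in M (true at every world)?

Let φ = not Dia s. Evaluate φ at each world:
  0 (successors {1, 3, 5}): φ is false.
  1 (successors {0, 3, 5}): φ is false.
  2 (successors {3, 4, 5}): φ is false.
  3 (successors {0, 1, 2, 5}): φ is false.
  4 (successors {2, 5}): φ is false.
  5 (successors {0, 1, 2, 3, 4}): φ is false.
Detail at 0 (counterexample):
  At 0: Dia s is true, so not Dia s is false.
    At 0: Dia s requires s at some successor in {1, 3, 5}.
      s holds at 5, so Dia s is true at 0.

No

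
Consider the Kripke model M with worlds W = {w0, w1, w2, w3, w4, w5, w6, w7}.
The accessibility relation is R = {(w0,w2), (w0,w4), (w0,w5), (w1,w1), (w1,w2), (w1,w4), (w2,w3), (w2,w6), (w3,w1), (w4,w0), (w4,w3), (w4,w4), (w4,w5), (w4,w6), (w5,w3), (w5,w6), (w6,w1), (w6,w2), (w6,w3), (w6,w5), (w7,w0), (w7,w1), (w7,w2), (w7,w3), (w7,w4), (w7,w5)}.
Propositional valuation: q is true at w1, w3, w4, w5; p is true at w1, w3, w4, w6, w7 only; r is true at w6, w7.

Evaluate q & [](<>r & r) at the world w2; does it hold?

At w2: q is false, [](<>r & r) is false, so q & [](<>r & r) is false.
  At w2: [](<>r & r) requires <>r & r at every successor {w3, w6}.
    <>r & r fails at w3, so [](<>r & r) is false at w2.
      At w3: <>r is false, r is false, so <>r & r is false.

No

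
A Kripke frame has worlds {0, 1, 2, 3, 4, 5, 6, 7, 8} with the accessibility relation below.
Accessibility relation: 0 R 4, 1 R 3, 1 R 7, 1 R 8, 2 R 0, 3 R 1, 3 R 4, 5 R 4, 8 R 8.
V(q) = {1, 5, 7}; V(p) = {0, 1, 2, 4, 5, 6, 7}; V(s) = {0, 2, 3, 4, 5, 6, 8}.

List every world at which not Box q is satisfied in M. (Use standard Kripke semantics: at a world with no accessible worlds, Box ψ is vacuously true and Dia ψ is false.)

Let φ = not Box q. Evaluate φ at each world:
  0 (successors {4}): φ is true.
  1 (successors {3, 7, 8}): φ is true.
  2 (successors {0}): φ is true.
  3 (successors {1, 4}): φ is true.
  4 (successors ∅): φ is false.
  5 (successors {4}): φ is true.
  6 (successors ∅): φ is false.
  7 (successors ∅): φ is false.
  8 (successors {8}): φ is true.
For instance, at 8:
  At 8: Box q is false, so not Box q is true.
    At 8: Box q requires q at every successor {8}.
      q fails at 8, so Box q is false at 8.
Satisfying worlds: {0, 1, 2, 3, 5, 8}

0, 1, 2, 3, 5, 8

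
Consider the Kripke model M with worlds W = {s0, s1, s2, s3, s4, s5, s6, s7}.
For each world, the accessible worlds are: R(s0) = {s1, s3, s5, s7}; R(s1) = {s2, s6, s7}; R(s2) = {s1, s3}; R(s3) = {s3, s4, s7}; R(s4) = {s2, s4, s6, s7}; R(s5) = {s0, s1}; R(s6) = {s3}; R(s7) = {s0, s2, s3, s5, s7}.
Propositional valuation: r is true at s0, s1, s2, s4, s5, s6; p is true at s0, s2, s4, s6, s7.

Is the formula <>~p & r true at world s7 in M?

No

At s7: <>~p is true, r is false, so <>~p & r is false.
  At s7: <>~p requires ~p at some successor in {s0, s2, s3, s5, s7}.
    ~p holds at s3, so <>~p is true at s7.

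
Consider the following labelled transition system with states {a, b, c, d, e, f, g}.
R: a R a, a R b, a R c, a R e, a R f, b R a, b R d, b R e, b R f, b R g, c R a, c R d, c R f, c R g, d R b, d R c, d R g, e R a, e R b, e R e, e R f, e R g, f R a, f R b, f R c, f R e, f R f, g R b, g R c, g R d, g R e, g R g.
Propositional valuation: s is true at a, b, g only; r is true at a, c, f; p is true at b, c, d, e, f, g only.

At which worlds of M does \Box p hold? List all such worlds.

d, g

Recall that \Box ψ holds at a world iff ψ holds at every accessible world, and \Diamond ψ holds iff ψ holds at some accessible world.
Let φ = \Box p. Evaluate φ at each world:
  a (successors {a, b, c, e, f}): φ is false.
  b (successors {a, d, e, f, g}): φ is false.
  c (successors {a, d, f, g}): φ is false.
  d (successors {b, c, g}): φ is true.
  e (successors {a, b, e, f, g}): φ is false.
  f (successors {a, b, c, e, f}): φ is false.
  g (successors {b, c, d, e, g}): φ is true.
For instance, at d:
  At d: \Box p requires p at every successor {b, c, g}.
    At b: p is true.
    At c: p is true.
    At g: p is true.
  So \Box p is true at d.
Satisfying worlds: {d, g}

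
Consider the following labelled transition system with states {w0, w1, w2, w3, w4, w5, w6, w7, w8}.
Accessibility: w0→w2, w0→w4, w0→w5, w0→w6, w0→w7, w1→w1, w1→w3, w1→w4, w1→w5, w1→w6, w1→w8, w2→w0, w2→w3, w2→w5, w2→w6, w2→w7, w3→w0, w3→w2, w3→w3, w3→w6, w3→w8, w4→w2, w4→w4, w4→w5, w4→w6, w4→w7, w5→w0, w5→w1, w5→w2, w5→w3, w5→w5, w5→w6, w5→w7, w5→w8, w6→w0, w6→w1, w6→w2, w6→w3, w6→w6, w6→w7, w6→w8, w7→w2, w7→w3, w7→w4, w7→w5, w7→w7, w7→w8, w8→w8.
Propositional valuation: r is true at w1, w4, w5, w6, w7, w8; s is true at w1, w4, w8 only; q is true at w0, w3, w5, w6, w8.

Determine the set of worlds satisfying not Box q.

Let φ = not Box q. Evaluate φ at each world:
  w0 (successors {w2, w4, w5, w6, w7}): φ is true.
  w1 (successors {w1, w3, w4, w5, w6, w8}): φ is true.
  w2 (successors {w0, w3, w5, w6, w7}): φ is true.
  w3 (successors {w0, w2, w3, w6, w8}): φ is true.
  w4 (successors {w2, w4, w5, w6, w7}): φ is true.
  w5 (successors {w0, w1, w2, w3, w5, w6, w7, w8}): φ is true.
  w6 (successors {w0, w1, w2, w3, w6, w7, w8}): φ is true.
  w7 (successors {w2, w3, w4, w5, w7, w8}): φ is true.
  w8 (successors {w8}): φ is false.
For instance, at w4:
  At w4: Box q is false, so not Box q is true.
    At w4: Box q requires q at every successor {w2, w4, w5, w6, w7}.
      q fails at w2, so Box q is false at w4.
Satisfying worlds: {w0, w1, w2, w3, w4, w5, w6, w7}

w0, w1, w2, w3, w4, w5, w6, w7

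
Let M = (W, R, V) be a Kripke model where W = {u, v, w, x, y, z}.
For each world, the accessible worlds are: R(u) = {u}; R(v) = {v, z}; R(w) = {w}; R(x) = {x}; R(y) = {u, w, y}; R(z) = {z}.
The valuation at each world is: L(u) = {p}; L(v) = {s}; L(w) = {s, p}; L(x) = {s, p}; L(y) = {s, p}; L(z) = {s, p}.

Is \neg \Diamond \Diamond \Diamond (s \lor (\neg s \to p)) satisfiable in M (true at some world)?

No

Let φ = \neg \Diamond \Diamond \Diamond (s \lor (\neg s \to p)). Evaluate φ at each world:
  u (successors {u}): φ is false.
  v (successors {v, z}): φ is false.
  w (successors {w}): φ is false.
  x (successors {x}): φ is false.
  y (successors {u, w, y}): φ is false.
  z (successors {z}): φ is false.
For instance, at v:
  At v: \Diamond \Diamond \Diamond (s \lor (\neg s \to p)) is true, so \neg \Diamond \Diamond \Diamond (s \lor (\neg s \to p)) is false.
    At v: \Diamond \Diamond \Diamond (s \lor (\neg s \to p)) requires \Diamond \Diamond (s \lor (\neg s \to p)) at some successor in {v, z}.
      \Diamond \Diamond (s \lor (\neg s \to p)) holds at v, so \Diamond \Diamond \Diamond (s \lor (\neg s \to p)) is true at v.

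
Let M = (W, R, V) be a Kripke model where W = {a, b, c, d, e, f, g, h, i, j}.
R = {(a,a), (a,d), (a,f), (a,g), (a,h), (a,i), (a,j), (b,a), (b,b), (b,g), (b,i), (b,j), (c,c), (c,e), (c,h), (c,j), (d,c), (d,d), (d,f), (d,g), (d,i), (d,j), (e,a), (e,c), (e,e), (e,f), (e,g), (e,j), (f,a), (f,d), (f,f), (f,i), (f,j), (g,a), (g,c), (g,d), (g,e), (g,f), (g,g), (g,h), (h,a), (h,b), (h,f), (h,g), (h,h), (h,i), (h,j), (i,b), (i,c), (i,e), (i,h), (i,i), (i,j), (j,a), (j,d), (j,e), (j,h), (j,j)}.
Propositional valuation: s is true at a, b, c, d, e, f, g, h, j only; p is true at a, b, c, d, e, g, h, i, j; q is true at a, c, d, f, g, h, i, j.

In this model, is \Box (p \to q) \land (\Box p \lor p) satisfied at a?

At a: \Box (p \to q) is true, \Box p \lor p is true, so \Box (p \to q) \land (\Box p \lor p) is true.
  At a: \Box (p \to q) requires p \to q at every successor {a, d, f, g, h, i, j}.
    At a: p \to q is true.
    At d: p \to q is true.
    At f: p \to q is true.
    At g: p \to q is true.
    At h: p \to q is true.
    At i: p \to q is true.
    At j: p \to q is true.
  So \Box (p \to q) is true at a.
  At a: \Box p is false, p is true, so \Box p \lor p is true.
    At a: \Box p requires p at every successor {a, d, f, g, h, i, j}.
      p fails at f, so \Box p is false at a.

Yes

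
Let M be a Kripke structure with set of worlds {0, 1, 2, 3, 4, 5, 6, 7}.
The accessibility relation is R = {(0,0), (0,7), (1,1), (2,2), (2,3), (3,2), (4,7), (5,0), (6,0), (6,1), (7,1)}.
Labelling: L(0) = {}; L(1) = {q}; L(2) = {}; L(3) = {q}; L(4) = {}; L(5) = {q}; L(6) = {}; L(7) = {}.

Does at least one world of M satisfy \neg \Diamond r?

Yes

Let φ = \neg \Diamond r. Evaluate φ at each world:
  0 (successors {0, 7}): φ is true.
  1 (successors {1}): φ is true.
  2 (successors {2, 3}): φ is true.
  3 (successors {2}): φ is true.
  4 (successors {7}): φ is true.
  5 (successors {0}): φ is true.
  6 (successors {0, 1}): φ is true.
  7 (successors {1}): φ is true.
Detail at 0 (witness):
  At 0: \Diamond r is false, so \neg \Diamond r is true.
    At 0: \Diamond r requires r at some successor in {0, 7}.
      At 0: r is false.
      At 7: r is false.
    So \Diamond r is false at 0.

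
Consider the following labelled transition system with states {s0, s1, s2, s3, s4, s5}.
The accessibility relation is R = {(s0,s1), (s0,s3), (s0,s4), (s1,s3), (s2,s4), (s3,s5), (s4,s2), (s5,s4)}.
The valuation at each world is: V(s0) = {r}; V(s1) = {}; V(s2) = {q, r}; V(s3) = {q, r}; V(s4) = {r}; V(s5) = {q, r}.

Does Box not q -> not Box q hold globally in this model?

Yes

Let φ = Box not q -> not Box q. Evaluate φ at each world:
  s0 (successors {s1, s3, s4}): φ is true.
  s1 (successors {s3}): φ is true.
  s2 (successors {s4}): φ is true.
  s3 (successors {s5}): φ is true.
  s4 (successors {s2}): φ is true.
  s5 (successors {s4}): φ is true.
For instance, at s5:
  At s5: Box not q is true, not Box q is true, so Box not q -> not Box q is true.
    At s5: Box not q requires not q at every successor {s4}.
      At s4: not q is true.
    So Box not q is true at s5.
    At s5: Box q is false, so not Box q is true.
      At s5: Box q requires q at every successor {s4}.
        q fails at s4, so Box q is false at s5.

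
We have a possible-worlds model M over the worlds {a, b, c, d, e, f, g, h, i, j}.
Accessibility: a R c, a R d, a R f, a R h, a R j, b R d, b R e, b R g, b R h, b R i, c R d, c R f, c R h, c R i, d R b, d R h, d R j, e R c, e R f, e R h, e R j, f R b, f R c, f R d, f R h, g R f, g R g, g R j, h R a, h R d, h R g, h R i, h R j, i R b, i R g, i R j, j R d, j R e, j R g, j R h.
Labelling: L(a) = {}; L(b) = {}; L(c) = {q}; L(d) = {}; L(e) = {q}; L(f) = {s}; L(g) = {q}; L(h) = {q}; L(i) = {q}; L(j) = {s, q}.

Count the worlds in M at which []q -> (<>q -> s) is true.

10

Let φ = []q -> (<>q -> s). Evaluate φ at each world:
  a (successors {c, d, f, h, j}): φ is true.
  b (successors {d, e, g, h, i}): φ is true.
  c (successors {d, f, h, i}): φ is true.
  d (successors {b, h, j}): φ is true.
  e (successors {c, f, h, j}): φ is true.
  f (successors {b, c, d, h}): φ is true.
  g (successors {f, g, j}): φ is true.
  h (successors {a, d, g, i, j}): φ is true.
  i (successors {b, g, j}): φ is true.
  j (successors {d, e, g, h}): φ is true.
For instance, at c:
  At c: []q is false, <>q -> s is false, so []q -> (<>q -> s) is true.
    At c: []q requires q at every successor {d, f, h, i}.
      q fails at d, so []q is false at c.
    At c: <>q is true, s is false, so <>q -> s is false.
      At c: <>q requires q at some successor in {d, f, h, i}.
        q holds at h, so <>q is true at c.
Satisfying worlds: {a, b, c, d, e, f, g, h, i, j}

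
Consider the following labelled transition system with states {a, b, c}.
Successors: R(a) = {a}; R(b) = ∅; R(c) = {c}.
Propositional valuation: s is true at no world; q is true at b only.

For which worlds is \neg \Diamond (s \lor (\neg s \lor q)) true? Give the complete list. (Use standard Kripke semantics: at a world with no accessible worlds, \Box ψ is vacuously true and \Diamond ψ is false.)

b

Let φ = \neg \Diamond (s \lor (\neg s \lor q)). Evaluate φ at each world:
  a (successors {a}): φ is false.
  b (successors ∅): φ is true.
  c (successors {c}): φ is false.
For instance, at c:
  At c: \Diamond (s \lor (\neg s \lor q)) is true, so \neg \Diamond (s \lor (\neg s \lor q)) is false.
    At c: \Diamond (s \lor (\neg s \lor q)) requires s \lor (\neg s \lor q) at some successor in {c}.
      s \lor (\neg s \lor q) holds at c, so \Diamond (s \lor (\neg s \lor q)) is true at c.
Satisfying worlds: {b}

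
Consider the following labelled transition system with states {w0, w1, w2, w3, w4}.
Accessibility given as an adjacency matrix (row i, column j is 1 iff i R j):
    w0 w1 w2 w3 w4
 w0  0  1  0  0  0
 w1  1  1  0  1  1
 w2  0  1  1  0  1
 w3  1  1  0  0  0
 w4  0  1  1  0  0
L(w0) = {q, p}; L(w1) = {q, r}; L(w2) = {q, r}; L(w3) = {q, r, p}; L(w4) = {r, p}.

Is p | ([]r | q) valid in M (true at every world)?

Let φ = p | ([]r | q). Evaluate φ at each world:
  w0 (successors {w1}): φ is true.
  w1 (successors {w0, w1, w3, w4}): φ is true.
  w2 (successors {w1, w2, w4}): φ is true.
  w3 (successors {w0, w1}): φ is true.
  w4 (successors {w1, w2}): φ is true.
For instance, at w3:
  At w3: p is true, []r | q is true, so p | ([]r | q) is true.
    At w3: []r is false, q is true, so []r | q is true.
      At w3: []r requires r at every successor {w0, w1}.
        r fails at w0, so []r is false at w3.

Yes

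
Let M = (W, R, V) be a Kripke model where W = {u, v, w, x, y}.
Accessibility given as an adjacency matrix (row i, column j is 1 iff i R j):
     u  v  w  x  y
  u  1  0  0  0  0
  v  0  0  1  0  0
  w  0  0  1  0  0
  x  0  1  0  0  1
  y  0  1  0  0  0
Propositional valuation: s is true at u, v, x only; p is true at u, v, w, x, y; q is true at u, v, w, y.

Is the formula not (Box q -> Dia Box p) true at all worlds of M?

No

Recall that Box ψ holds at a world iff ψ holds at every accessible world, and Dia ψ holds iff ψ holds at some accessible world.
Let φ = not (Box q -> Dia Box p). Evaluate φ at each world:
  u (successors {u}): φ is false.
  v (successors {w}): φ is false.
  w (successors {w}): φ is false.
  x (successors {v, y}): φ is false.
  y (successors {v}): φ is false.
Detail at u (counterexample):
  At u: Box q -> Dia Box p is true, so not (Box q -> Dia Box p) is false.
    At u: Box q is true, Dia Box p is true, so Box q -> Dia Box p is true.
      At u: Box q requires q at every successor {u}.
        At u: q is true.
      So Box q is true at u.
      At u: Dia Box p requires Box p at some successor in {u}.
        Box p holds at u, so Dia Box p is true at u.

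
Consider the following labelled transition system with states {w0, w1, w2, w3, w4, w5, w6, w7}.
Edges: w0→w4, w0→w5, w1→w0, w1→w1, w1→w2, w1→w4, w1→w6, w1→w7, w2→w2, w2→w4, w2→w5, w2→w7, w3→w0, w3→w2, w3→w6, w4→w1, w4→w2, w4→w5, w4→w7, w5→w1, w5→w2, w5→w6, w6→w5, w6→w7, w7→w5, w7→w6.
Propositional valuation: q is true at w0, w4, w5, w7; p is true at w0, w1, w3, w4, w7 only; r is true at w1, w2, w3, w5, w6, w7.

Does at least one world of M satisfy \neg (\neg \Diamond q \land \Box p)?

Let φ = \neg (\neg \Diamond q \land \Box p). Evaluate φ at each world:
  w0 (successors {w4, w5}): φ is true.
  w1 (successors {w0, w1, w2, w4, w6, w7}): φ is true.
  w2 (successors {w2, w4, w5, w7}): φ is true.
  w3 (successors {w0, w2, w6}): φ is true.
  w4 (successors {w1, w2, w5, w7}): φ is true.
  w5 (successors {w1, w2, w6}): φ is true.
  w6 (successors {w5, w7}): φ is true.
  w7 (successors {w5, w6}): φ is true.
Detail at w0 (witness):
  At w0: \neg \Diamond q \land \Box p is false, so \neg (\neg \Diamond q \land \Box p) is true.
    At w0: \neg \Diamond q is false, \Box p is false, so \neg \Diamond q \land \Box p is false.
      At w0: \Diamond q is true, so \neg \Diamond q is false.
      At w0: \Box p requires p at every successor {w4, w5}.
        p fails at w5, so \Box p is false at w0.

Yes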